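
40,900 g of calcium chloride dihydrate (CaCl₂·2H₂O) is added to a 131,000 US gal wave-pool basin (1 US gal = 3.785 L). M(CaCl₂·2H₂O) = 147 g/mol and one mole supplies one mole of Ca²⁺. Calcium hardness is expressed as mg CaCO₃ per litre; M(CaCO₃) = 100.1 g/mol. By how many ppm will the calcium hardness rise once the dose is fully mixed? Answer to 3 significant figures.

56.2 ppm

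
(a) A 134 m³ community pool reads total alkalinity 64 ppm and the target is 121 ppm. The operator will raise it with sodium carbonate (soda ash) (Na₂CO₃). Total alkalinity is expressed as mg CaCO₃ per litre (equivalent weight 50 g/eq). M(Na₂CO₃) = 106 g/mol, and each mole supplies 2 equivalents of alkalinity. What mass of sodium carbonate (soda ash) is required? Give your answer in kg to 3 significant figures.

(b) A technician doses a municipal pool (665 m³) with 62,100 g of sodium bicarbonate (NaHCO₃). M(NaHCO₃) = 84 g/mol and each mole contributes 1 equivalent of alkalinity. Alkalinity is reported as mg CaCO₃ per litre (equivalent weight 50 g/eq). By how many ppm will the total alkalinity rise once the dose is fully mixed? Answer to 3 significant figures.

(a) Volume: 134 m³ = 134,000 L.
(a) Alkalinity to add: (121 − 64) = 57 mg/L as CaCO₃ × 134,000 L = 7638 g as CaCO₃.
(a) Equivalents: 7638 g ÷ 50 g/eq = 152.8 eq.
(a) Each mole of Na₂CO₃ supplies 2 eq, so 152.8 / 2 = 76.38 mol.
(a) Mass: 76.38 mol × 106 g/mol = 8096 g.

(b) Volume: 665 m³ = 665,000 L.
(b) Moles of NaHCO₃: 62,100 g ÷ 84 g/mol = 739.3 mol → 739.3 eq of alkalinity.
(b) As CaCO₃: 739.3 eq × 50 g/eq = 36,960 g.
(b) Rise: 36,960 g / 665,000 L × 1000 = 55.59 mg/L.

(a) 8.10 kg; (b) 55.6 ppm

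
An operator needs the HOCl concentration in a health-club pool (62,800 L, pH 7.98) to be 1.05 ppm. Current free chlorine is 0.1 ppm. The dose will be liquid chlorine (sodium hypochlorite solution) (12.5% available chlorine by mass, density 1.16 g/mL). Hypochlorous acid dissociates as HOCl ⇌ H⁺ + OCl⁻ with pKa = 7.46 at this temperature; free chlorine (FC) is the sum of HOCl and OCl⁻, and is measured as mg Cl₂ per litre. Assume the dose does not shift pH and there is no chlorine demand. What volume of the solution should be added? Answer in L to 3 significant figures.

1.92 L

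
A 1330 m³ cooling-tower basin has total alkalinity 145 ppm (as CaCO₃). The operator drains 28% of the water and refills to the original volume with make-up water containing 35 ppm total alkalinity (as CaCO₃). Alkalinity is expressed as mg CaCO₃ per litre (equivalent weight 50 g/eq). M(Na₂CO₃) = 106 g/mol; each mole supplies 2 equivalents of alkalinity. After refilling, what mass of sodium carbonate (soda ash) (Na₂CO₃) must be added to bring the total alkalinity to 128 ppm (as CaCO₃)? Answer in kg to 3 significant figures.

19.5 kg

Volume: 1330 m³ = 1,330,000 L.
After draining 28% and refilling: 145 × 0.72 + 35 × 0.28 = 114.2 ppm.
Deficit to target: 128 − 114.2 = 13.8 mg/L.
As CaCO₃: 13.8 mg/L × 1,330,000 L = 18,350 g; ÷ 50 g/eq ÷ 2 = 183.5 mol Na₂CO₃.
Mass: 183.5 × 106 = 19,460 g.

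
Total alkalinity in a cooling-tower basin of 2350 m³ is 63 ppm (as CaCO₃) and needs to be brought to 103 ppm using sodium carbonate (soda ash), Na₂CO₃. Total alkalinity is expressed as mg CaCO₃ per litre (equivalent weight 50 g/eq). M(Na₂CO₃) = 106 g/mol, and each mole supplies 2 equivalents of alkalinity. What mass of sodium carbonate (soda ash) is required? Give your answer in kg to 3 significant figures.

Volume: 2350 m³ = 2,350,000 L.
Alkalinity to add: (103 − 63) = 40 mg/L as CaCO₃ × 2,350,000 L = 94,000 g as CaCO₃.
Equivalents: 94,000 g ÷ 50 g/eq = 1880 eq.
Each mole of Na₂CO₃ supplies 2 eq, so 1880 / 2 = 940 mol.
Mass: 940 mol × 106 g/mol = 99,640 g.

99.6 kg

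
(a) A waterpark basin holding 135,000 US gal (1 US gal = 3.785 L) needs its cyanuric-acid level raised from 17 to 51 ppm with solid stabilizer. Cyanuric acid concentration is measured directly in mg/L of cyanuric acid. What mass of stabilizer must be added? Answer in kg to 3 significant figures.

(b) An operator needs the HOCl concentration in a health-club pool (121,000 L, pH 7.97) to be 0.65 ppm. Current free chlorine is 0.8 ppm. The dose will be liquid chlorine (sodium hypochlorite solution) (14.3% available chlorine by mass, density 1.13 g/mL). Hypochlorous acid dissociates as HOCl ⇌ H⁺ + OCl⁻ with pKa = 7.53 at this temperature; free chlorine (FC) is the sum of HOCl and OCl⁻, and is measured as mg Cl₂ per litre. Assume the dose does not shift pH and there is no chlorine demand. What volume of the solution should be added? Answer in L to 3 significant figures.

(a) 17.4 kg; (b) 1.23 L

(a) Volume: 135,000 US gal × 3.785 L/gal = 510,975 L.
(a) CYA to add: (51 − 17) = 34 mg/L × 510,975 L = 17,370 g cyanuric acid.

(b) [OCl⁻]/[HOCl] = 10^(pH − pKa) = 10^(7.97 − 7.53) = 2.754; fraction as HOCl = 1/(1 + 2.754) = 0.2664.
(b) Free chlorine required for 0.65 ppm HOCl: 0.65 / 0.2664 = 2.44 ppm.
(b) FC to add: 2.44 − 0.8 = 1.64 mg/L as Cl₂.
(b) Cl₂ equivalent: 1.64 mg/L × 121,000 L = 198.5 g.
(b) Product at 14.3% available Cl: 198.5 / 0.143 = 1388 g.
(b) Volume: 1388 g ÷ 1.13 g/mL = 1228 mL.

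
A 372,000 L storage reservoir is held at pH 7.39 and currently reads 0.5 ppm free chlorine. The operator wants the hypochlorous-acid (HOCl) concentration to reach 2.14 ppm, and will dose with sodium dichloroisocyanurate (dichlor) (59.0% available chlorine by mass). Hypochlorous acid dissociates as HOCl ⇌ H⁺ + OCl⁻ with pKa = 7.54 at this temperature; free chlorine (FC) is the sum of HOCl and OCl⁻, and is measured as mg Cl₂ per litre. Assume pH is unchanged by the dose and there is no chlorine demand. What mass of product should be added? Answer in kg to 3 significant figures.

1.99 kg

[OCl⁻]/[HOCl] = 10^(pH − pKa) = 10^(7.39 − 7.54) = 0.7079; fraction as HOCl = 1/(1 + 0.7079) = 0.5855.
Free chlorine required for 2.14 ppm HOCl: 2.14 / 0.5855 = 3.655 ppm.
FC to add: 3.655 − 0.5 = 3.155 mg/L as Cl₂.
Cl₂ equivalent: 3.155 mg/L × 372,000 L = 1174 g.
Product at 59.0% available Cl: 1174 / 0.59 = 1989 g.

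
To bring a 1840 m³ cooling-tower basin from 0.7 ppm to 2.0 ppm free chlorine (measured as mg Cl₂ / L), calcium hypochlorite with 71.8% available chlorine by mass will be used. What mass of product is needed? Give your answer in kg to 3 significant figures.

3.33 kg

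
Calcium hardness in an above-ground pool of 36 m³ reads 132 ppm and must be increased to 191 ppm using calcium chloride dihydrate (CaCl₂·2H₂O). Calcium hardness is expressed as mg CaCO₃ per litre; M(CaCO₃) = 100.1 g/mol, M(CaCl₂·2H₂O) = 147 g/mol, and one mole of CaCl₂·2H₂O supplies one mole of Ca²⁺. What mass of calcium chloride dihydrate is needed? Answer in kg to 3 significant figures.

Volume: 36 m³ = 36,000 L.
Hardness to add: (191 − 132) = 59 mg/L as CaCO₃ × 36,000 L = 2124 g as CaCO₃.
Moles of Ca²⁺ (1 mol Ca²⁺ ≡ 1 mol CaCO₃): 2124 / 100.1 g/mol = 21.22 mol.
Mass of CaCl₂·2H₂O: 21.22 × 147 = 3119 g.

3.12 kg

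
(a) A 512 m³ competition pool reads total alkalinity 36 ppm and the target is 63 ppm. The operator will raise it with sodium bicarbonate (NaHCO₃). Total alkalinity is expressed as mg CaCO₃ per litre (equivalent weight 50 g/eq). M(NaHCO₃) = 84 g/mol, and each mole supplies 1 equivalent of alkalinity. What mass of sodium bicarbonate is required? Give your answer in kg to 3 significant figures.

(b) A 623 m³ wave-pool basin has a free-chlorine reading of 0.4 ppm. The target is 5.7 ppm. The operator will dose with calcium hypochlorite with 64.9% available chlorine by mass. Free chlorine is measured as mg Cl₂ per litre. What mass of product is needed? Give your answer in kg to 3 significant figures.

(a) 23.2 kg; (b) 5.09 kg

(a) Volume: 512 m³ = 512,000 L.
(a) Alkalinity to add: (63 − 36) = 27 mg/L as CaCO₃ × 512,000 L = 13,820 g as CaCO₃.
(a) Equivalents: 13,820 g ÷ 50 g/eq = 276.5 eq.
(a) NaHCO₃ supplies 1 eq per mole → 276.5 mol.
(a) Mass: 276.5 mol × 84 g/mol = 23,220 g.

(b) Volume: 623 m³ = 623,000 L.
(b) Chlorine deficit: 5.7 − 0.4 = 5.3 ppm = 5.3 mg/L as Cl₂.
(b) Cl₂ equivalent needed: 5.3 mg/L × 623,000 L = 3,302,000 mg = 3302 g.
(b) Product at 64.9% available chlorine: 3302 / 0.649 = 5088 g.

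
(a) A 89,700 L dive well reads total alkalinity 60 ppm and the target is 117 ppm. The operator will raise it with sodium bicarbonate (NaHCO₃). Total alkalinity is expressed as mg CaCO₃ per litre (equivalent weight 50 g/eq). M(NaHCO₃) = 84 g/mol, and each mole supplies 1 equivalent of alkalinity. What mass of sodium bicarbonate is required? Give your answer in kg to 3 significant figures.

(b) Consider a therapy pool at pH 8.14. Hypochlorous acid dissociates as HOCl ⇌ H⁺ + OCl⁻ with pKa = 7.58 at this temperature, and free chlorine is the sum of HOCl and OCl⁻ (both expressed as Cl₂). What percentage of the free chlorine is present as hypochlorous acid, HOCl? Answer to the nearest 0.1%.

(a) Alkalinity to add: (117 − 60) = 57 mg/L as CaCO₃ × 89,700 L = 5113 g as CaCO₃.
(a) Equivalents: 5113 g ÷ 50 g/eq = 102.3 eq.
(a) NaHCO₃ supplies 1 eq per mole → 102.3 mol.
(a) Mass: 102.3 mol × 84 g/mol = 8590 g.

(b) [OCl⁻]/[HOCl] = 10^(pH − pKa) = 10^(8.14 − 7.58) = 10^0.56 = 3.631.
(b) Fraction as HOCl = 1 / (1 + 3.631) = 0.2159.

(a) 8.59 kg; (b) 21.6%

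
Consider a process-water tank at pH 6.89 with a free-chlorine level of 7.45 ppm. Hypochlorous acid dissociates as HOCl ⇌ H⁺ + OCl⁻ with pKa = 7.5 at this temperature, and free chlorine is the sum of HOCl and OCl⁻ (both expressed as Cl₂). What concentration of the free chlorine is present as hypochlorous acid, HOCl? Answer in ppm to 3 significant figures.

5.98 ppm

[OCl⁻]/[HOCl] = 10^(pH − pKa) = 10^(6.89 − 7.5) = 10^-0.61 = 0.2455.
Fraction as HOCl = 1 / (1 + 0.2455) = 0.8029.
HOCl = 0.8029 × 7.45 ppm = 5.982 ppm.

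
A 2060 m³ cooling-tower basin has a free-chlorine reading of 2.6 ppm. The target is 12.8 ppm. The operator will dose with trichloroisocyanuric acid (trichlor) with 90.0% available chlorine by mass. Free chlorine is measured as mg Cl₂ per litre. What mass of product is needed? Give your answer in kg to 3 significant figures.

Volume: 2060 m³ = 2,060,000 L.
Chlorine deficit: 12.8 − 2.6 = 10.2 ppm = 10.2 mg/L as Cl₂.
Cl₂ equivalent needed: 10.2 mg/L × 2,060,000 L = 21,010,000 mg = 21,010 g.
Product at 90.0% available chlorine: 21,010 / 0.9 = 23,350 g.

23.3 kg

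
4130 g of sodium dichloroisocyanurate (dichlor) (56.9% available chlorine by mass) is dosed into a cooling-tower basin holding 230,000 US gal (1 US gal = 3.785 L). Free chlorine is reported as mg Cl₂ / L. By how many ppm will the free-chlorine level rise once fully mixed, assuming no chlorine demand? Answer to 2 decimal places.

2.70 ppm

Volume: 230,000 US gal × 3.785 L/gal = 870,550 L.
Available chlorine delivered: 4130 g × 0.569 = 2350 g as Cl₂.
Concentration rise: 2350 g / 870,550 L = 2.699 mg/L = 2.70 ppm.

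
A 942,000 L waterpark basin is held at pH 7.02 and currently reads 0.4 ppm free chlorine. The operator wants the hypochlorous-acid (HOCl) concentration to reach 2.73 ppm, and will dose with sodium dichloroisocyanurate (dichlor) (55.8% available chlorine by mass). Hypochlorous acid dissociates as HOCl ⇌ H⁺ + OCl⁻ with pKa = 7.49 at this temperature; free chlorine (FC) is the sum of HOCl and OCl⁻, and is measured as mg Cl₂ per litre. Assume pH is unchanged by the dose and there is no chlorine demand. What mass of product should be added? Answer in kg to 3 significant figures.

5.50 kg

[OCl⁻]/[HOCl] = 10^(pH − pKa) = 10^(7.02 − 7.49) = 0.3388; fraction as HOCl = 1/(1 + 0.3388) = 0.7469.
Free chlorine required for 2.73 ppm HOCl: 2.73 / 0.7469 = 3.655 ppm.
FC to add: 3.655 − 0.4 = 3.255 mg/L as Cl₂.
Cl₂ equivalent: 3.255 mg/L × 942,000 L = 3066 g.
Product at 55.8% available Cl: 3066 / 0.558 = 5495 g.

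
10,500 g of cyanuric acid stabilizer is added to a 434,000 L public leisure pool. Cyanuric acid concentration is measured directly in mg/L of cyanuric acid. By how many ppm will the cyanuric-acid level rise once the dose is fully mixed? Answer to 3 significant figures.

24.2 ppm

Rise: 10,500 g / 434,000 L × 1000 = 24.19 mg/L.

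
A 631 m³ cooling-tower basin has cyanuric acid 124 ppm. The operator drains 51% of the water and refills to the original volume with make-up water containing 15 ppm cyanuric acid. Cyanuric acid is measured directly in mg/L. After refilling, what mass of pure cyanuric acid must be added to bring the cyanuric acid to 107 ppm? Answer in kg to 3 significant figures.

Volume: 631 m³ = 631,000 L.
After draining 51% and refilling: 124 × 0.49 + 15 × 0.51 = 68.41 ppm.
Deficit to target: 107 − 68.41 = 38.59 mg/L.
Mass: 38.59 mg/L × 631,000 L = 24,350 g cyanuric acid.

24.4 kg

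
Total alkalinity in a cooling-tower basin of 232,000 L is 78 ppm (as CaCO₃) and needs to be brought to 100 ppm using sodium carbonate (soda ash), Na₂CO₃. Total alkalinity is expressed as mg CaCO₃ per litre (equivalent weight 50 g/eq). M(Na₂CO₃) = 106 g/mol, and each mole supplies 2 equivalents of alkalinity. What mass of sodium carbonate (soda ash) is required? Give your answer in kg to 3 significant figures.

Alkalinity to add: (100 − 78) = 22 mg/L as CaCO₃ × 232,000 L = 5104 g as CaCO₃.
Equivalents: 5104 g ÷ 50 g/eq = 102.1 eq.
Each mole of Na₂CO₃ supplies 2 eq, so 102.1 / 2 = 51.04 mol.
Mass: 51.04 mol × 106 g/mol = 5410 g.

5.41 kg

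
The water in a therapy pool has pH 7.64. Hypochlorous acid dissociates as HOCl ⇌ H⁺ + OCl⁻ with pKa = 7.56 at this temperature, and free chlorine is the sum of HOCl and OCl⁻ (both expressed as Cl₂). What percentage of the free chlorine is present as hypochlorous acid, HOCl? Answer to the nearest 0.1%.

[OCl⁻]/[HOCl] = 10^(pH − pKa) = 10^(7.64 − 7.56) = 10^0.08 = 1.202.
Fraction as HOCl = 1 / (1 + 1.202) = 0.4541.

45.4%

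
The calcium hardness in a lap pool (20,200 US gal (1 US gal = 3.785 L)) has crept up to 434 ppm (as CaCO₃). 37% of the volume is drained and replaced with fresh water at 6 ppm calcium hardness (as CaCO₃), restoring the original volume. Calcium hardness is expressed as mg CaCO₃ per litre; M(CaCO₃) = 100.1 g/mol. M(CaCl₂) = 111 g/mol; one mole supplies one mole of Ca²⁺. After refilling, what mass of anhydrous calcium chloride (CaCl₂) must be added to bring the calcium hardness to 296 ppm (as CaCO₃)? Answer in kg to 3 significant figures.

Volume: 20,200 US gal × 3.785 L/gal = 76,457 L.
After draining 37% and refilling: 434 × 0.63 + 6 × 0.37 = 275.64 ppm.
Deficit to target: 296 − 275.64 = 20.36 mg/L.
As CaCO₃: 20.36 mg/L × 76,457 L = 1557 g; ÷ 100.1 = 15.55 mol Ca²⁺.
Mass: 15.55 × 111 = 1726 g.

1.73 kg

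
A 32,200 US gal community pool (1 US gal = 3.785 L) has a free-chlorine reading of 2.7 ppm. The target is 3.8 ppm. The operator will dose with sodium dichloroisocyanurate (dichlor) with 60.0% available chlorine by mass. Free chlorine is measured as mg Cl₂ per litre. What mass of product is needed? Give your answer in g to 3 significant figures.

Volume: 32,200 US gal × 3.785 L/gal = 121,877 L.
Chlorine deficit: 3.8 − 2.7 = 1.1 ppm = 1.1 mg/L as Cl₂.
Cl₂ equivalent needed: 1.1 mg/L × 121,877 L = 134,100 mg = 134.1 g.
Product at 60.0% available chlorine: 134.1 / 0.6 = 223.4 g.

223 g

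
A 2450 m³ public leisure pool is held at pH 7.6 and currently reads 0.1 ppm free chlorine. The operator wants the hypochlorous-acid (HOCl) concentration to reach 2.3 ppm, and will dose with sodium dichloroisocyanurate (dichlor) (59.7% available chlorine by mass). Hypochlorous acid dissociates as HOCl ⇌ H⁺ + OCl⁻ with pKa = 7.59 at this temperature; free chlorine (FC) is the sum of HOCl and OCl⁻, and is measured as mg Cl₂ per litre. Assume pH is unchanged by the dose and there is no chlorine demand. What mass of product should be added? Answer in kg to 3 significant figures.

18.7 kg

Volume: 2450 m³ = 2,450,000 L.
[OCl⁻]/[HOCl] = 10^(pH − pKa) = 10^(7.6 − 7.59) = 1.023; fraction as HOCl = 1/(1 + 1.023) = 0.4942.
Free chlorine required for 2.3 ppm HOCl: 2.3 / 0.4942 = 4.654 ppm.
FC to add: 4.654 − 0.1 = 4.554 mg/L as Cl₂.
Cl₂ equivalent: 4.554 mg/L × 2,450,000 L = 11,160 g.
Product at 59.7% available Cl: 11,160 / 0.597 = 18,690 g.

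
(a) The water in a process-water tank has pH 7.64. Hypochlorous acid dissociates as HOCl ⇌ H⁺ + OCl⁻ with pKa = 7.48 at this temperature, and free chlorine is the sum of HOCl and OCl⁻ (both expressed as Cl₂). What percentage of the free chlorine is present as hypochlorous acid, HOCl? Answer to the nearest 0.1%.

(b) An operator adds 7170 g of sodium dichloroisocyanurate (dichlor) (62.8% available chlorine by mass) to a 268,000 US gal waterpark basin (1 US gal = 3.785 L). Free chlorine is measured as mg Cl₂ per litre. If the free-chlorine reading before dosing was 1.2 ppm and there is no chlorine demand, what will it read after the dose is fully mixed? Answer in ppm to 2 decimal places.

(a) 40.9%; (b) 5.64 ppm

(a) [OCl⁻]/[HOCl] = 10^(pH − pKa) = 10^(7.64 − 7.48) = 10^0.16 = 1.445.
(a) Fraction as HOCl = 1 / (1 + 1.445) = 0.4089.

(b) Volume: 268,000 US gal × 3.785 L/gal = 1,014,380 L.
(b) Available chlorine delivered: 7170 g × 0.628 = 4503 g as Cl₂.
(b) Concentration rise: 4503 g / 1,014,380 L = 4.439 mg/L = 4.44 ppm.
(b) Final FC: 1.2 + 4.44 = 5.64 ppm.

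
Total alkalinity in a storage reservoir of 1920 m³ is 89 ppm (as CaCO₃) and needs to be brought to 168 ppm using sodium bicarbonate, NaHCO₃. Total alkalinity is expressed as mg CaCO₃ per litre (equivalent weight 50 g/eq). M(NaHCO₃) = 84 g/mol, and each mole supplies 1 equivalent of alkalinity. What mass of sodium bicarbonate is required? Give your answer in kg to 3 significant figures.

255 kg

Volume: 1920 m³ = 1,920,000 L.
Alkalinity to add: (168 − 89) = 79 mg/L as CaCO₃ × 1,920,000 L = 151,700 g as CaCO₃.
Equivalents: 151,700 g ÷ 50 g/eq = 3034 eq.
NaHCO₃ supplies 1 eq per mole → 3034 mol.
Mass: 3034 mol × 84 g/mol = 254,800 g.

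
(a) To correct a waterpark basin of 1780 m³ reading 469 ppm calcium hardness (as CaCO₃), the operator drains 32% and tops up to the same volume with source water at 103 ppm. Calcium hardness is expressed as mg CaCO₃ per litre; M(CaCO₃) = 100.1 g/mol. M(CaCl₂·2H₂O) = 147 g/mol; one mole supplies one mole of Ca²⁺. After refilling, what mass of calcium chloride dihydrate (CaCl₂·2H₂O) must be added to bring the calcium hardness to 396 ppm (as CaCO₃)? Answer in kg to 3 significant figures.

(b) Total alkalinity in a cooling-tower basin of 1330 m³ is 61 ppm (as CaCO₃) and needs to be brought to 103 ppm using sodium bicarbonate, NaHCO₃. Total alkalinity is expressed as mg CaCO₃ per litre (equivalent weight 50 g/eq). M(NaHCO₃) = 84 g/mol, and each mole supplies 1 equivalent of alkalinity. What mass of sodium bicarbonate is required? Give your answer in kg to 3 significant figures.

(a) 115 kg; (b) 93.8 kg

(a) Volume: 1780 m³ = 1,780,000 L.
(a) After draining 32% and refilling: 469 × 0.68 + 103 × 0.32 = 351.88 ppm.
(a) Deficit to target: 396 − 351.88 = 44.12 mg/L.
(a) As CaCO₃: 44.12 mg/L × 1,780,000 L = 78,530 g; ÷ 100.1 = 784.6 mol Ca²⁺.
(a) Mass: 784.6 × 147 = 115,300 g.

(b) Volume: 1330 m³ = 1,330,000 L.
(b) Alkalinity to add: (103 − 61) = 42 mg/L as CaCO₃ × 1,330,000 L = 55,860 g as CaCO₃.
(b) Equivalents: 55,860 g ÷ 50 g/eq = 1117 eq.
(b) NaHCO₃ supplies 1 eq per mole → 1117 mol.
(b) Mass: 1117 mol × 84 g/mol = 93,840 g.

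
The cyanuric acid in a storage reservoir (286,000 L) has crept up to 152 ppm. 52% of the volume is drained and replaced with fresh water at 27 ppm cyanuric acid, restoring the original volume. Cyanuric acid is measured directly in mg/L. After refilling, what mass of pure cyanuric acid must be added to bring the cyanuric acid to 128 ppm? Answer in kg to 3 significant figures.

After draining 52% and refilling: 152 × 0.48 + 27 × 0.52 = 87 ppm.
Deficit to target: 128 − 87 = 41 mg/L.
Mass: 41 mg/L × 286,000 L = 11,730 g cyanuric acid.

11.7 kg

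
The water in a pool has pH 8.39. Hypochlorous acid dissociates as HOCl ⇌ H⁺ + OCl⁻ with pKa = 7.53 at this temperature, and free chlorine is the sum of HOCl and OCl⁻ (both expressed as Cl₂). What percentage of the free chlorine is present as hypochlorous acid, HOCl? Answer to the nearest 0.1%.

12.1%

[OCl⁻]/[HOCl] = 10^(pH − pKa) = 10^(8.39 − 7.53) = 10^0.86 = 7.244.
Fraction as HOCl = 1 / (1 + 7.244) = 0.1213.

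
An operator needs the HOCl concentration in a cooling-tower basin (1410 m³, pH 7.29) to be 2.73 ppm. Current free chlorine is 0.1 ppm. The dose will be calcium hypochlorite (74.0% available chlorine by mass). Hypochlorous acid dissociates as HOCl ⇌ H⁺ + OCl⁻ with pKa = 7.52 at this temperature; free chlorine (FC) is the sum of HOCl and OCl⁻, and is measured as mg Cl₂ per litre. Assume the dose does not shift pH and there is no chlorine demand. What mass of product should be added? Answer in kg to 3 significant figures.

8.07 kg

Volume: 1410 m³ = 1,410,000 L.
[OCl⁻]/[HOCl] = 10^(pH − pKa) = 10^(7.29 − 7.52) = 0.5888; fraction as HOCl = 1/(1 + 0.5888) = 0.6294.
Free chlorine required for 2.73 ppm HOCl: 2.73 / 0.6294 = 4.338 ppm.
FC to add: 4.338 − 0.1 = 4.238 mg/L as Cl₂.
Cl₂ equivalent: 4.238 mg/L × 1,410,000 L = 5975 g.
Product at 74.0% available Cl: 5975 / 0.74 = 8074 g.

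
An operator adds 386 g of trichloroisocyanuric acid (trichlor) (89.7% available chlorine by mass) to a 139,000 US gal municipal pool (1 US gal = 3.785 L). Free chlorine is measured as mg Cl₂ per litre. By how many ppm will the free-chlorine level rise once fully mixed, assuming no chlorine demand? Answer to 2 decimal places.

0.66 ppm

Volume: 139,000 US gal × 3.785 L/gal = 526,115 L.
Available chlorine delivered: 386 g × 0.897 = 346.2 g as Cl₂.
Concentration rise: 346.2 g / 526,115 L = 0.6581 mg/L = 0.66 ppm.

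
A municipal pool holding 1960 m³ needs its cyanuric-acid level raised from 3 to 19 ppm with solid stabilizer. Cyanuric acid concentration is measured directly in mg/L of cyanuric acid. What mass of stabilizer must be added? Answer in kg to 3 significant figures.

Volume: 1960 m³ = 1,960,000 L.
CYA to add: (19 − 3) = 16 mg/L × 1,960,000 L = 31,360 g cyanuric acid.

31.4 kg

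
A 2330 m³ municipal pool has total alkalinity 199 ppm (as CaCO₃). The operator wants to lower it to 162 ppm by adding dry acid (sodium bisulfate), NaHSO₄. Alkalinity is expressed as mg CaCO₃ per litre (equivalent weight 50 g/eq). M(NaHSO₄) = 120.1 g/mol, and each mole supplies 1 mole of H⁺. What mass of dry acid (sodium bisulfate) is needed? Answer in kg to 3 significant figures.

207 kg

Volume: 2330 m³ = 2,330,000 L.
Alkalinity to neutralize: (199 − 162) = 37 mg/L as CaCO₃ × 2,330,000 L = 86,210 g as CaCO₃.
Equivalents of H⁺ required: 86,210 ÷ 50 g/eq = 1724 eq = 1724 mol NaHSO₄.
Mass of NaHSO₄: 1724 × 120.1 = 207,100 g.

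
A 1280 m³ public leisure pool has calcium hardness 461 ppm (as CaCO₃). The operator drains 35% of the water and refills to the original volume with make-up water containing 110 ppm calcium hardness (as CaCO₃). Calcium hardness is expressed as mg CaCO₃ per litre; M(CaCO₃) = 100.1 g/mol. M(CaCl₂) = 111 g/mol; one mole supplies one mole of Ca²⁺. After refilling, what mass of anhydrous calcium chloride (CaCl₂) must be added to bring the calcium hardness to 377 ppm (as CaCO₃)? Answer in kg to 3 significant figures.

Volume: 1280 m³ = 1,280,000 L.
After draining 35% and refilling: 461 × 0.65 + 110 × 0.35 = 338.15 ppm.
Deficit to target: 377 − 338.15 = 38.85 mg/L.
As CaCO₃: 38.85 mg/L × 1,280,000 L = 49,730 g; ÷ 100.1 = 496.8 mol Ca²⁺.
Mass: 496.8 × 111 = 55,140 g.

55.1 kg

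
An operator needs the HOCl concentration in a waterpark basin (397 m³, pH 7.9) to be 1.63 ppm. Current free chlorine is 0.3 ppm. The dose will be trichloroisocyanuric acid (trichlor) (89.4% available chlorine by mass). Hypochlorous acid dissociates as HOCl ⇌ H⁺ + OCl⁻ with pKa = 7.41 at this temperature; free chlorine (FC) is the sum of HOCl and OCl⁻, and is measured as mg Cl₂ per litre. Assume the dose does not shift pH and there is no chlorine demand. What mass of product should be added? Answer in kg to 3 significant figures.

2.83 kg

Volume: 397 m³ = 397,000 L.
[OCl⁻]/[HOCl] = 10^(pH − pKa) = 10^(7.9 − 7.41) = 3.09; fraction as HOCl = 1/(1 + 3.09) = 0.2445.
Free chlorine required for 1.63 ppm HOCl: 1.63 / 0.2445 = 6.667 ppm.
FC to add: 6.667 − 0.3 = 6.367 mg/L as Cl₂.
Cl₂ equivalent: 6.367 mg/L × 397,000 L = 2528 g.
Product at 89.4% available Cl: 2528 / 0.894 = 2827 g.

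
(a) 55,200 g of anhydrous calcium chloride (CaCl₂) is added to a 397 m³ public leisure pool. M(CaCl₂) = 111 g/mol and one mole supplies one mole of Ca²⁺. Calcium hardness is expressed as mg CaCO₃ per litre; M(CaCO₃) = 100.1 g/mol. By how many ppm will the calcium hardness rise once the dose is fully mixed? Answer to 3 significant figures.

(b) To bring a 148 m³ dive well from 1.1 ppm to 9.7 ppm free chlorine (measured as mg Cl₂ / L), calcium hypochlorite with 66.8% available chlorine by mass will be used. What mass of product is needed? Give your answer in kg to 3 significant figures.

(a) 125 ppm; (b) 1.91 kg

(a) Volume: 397 m³ = 397,000 L.
(a) Moles of Ca²⁺: 55,200 g ÷ 111 g/mol = 497.3 mol.
(a) As CaCO₃: 497.3 mol × 100.1 g/mol = 49,780 g.
(a) Rise: 49,780 g / 397,000 L × 1000 = 125.4 mg/L.

(b) Volume: 148 m³ = 148,000 L.
(b) Chlorine deficit: 9.7 − 1.1 = 8.6 ppm = 8.6 mg/L as Cl₂.
(b) Cl₂ equivalent needed: 8.6 mg/L × 148,000 L = 1,273,000 mg = 1273 g.
(b) Product at 66.8% available chlorine: 1273 / 0.668 = 1905 g.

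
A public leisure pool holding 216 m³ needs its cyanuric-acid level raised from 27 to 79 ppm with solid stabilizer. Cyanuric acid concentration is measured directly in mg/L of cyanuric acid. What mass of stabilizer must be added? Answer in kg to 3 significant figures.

11.2 kg

Volume: 216 m³ = 216,000 L.
CYA to add: (79 − 27) = 52 mg/L × 216,000 L = 11,230 g cyanuric acid.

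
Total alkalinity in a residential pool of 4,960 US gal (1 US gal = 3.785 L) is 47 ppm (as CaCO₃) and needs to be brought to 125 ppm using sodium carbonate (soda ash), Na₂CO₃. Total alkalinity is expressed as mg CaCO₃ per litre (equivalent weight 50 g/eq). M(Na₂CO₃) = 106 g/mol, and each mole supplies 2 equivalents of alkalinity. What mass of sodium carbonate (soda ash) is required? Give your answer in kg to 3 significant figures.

1.55 kg

Volume: 4,960 US gal × 3.785 L/gal = 18,774 L.
Alkalinity to add: (125 − 47) = 78 mg/L as CaCO₃ × 18,774 L = 1464 g as CaCO₃.
Equivalents: 1464 g ÷ 50 g/eq = 29.29 eq.
Each mole of Na₂CO₃ supplies 2 eq, so 29.29 / 2 = 14.64 mol.
Mass: 14.64 mol × 106 g/mol = 1552 g.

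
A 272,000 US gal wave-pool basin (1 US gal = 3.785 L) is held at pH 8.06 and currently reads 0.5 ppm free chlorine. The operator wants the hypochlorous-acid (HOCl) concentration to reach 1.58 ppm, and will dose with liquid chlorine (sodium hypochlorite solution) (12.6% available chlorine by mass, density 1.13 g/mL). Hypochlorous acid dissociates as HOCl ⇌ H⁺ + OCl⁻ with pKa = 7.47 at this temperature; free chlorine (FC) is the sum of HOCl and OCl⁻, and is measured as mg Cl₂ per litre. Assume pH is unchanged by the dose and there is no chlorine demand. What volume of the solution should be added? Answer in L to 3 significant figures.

52.3 L

Volume: 272,000 US gal × 3.785 L/gal = 1,029,520 L.
[OCl⁻]/[HOCl] = 10^(pH − pKa) = 10^(8.06 − 7.47) = 3.89; fraction as HOCl = 1/(1 + 3.89) = 0.2045.
Free chlorine required for 1.58 ppm HOCl: 1.58 / 0.2045 = 7.727 ppm.
FC to add: 7.727 − 0.5 = 7.227 mg/L as Cl₂.
Cl₂ equivalent: 7.227 mg/L × 1,029,520 L = 7440 g.
Product at 12.6% available Cl: 7440 / 0.126 = 59,050 g.
Volume: 59,050 g ÷ 1.13 g/mL = 52,260 mL.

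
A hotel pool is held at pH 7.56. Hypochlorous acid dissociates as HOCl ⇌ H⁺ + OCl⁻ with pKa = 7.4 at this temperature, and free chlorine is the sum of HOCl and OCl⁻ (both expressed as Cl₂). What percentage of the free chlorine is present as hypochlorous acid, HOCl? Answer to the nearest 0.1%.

40.9%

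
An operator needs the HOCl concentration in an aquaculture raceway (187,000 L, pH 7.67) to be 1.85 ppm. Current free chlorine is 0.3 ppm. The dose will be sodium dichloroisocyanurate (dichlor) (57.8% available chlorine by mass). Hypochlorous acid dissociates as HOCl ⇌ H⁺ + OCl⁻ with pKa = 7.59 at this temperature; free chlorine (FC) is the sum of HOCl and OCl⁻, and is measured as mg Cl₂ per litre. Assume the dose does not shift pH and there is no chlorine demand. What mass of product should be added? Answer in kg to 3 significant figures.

1.22 kg

[OCl⁻]/[HOCl] = 10^(pH − pKa) = 10^(7.67 − 7.59) = 1.202; fraction as HOCl = 1/(1 + 1.202) = 0.4541.
Free chlorine required for 1.85 ppm HOCl: 1.85 / 0.4541 = 4.074 ppm.
FC to add: 4.074 − 0.3 = 3.774 mg/L as Cl₂.
Cl₂ equivalent: 3.774 mg/L × 187,000 L = 705.8 g.
Product at 57.8% available Cl: 705.8 / 0.578 = 1221 g.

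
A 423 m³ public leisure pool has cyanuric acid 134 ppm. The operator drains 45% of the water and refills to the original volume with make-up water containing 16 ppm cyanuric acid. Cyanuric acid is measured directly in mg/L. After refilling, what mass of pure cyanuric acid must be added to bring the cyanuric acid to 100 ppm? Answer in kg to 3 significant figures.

8.08 kg

Volume: 423 m³ = 423,000 L.
After draining 45% and refilling: 134 × 0.55 + 16 × 0.45 = 80.9 ppm.
Deficit to target: 100 − 80.9 = 19.1 mg/L.
Mass: 19.1 mg/L × 423,000 L = 8079 g cyanuric acid.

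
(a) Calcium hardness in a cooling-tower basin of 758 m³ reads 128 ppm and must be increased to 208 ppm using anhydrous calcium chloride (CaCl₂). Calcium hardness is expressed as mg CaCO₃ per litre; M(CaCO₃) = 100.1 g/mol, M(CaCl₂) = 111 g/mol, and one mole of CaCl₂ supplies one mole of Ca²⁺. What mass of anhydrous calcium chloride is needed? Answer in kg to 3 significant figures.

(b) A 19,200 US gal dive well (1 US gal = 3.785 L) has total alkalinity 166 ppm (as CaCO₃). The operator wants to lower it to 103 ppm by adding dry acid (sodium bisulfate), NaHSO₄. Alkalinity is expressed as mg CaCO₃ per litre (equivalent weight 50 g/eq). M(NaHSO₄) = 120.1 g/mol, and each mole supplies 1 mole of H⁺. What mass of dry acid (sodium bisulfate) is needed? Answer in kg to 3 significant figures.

(a) Volume: 758 m³ = 758,000 L.
(a) Hardness to add: (208 − 128) = 80 mg/L as CaCO₃ × 758,000 L = 60,640 g as CaCO₃.
(a) Moles of Ca²⁺ (1 mol Ca²⁺ ≡ 1 mol CaCO₃): 60,640 / 100.1 g/mol = 605.8 mol.
(a) Mass of CaCl₂: 605.8 × 111 = 67,240 g.

(b) Volume: 19,200 US gal × 3.785 L/gal = 72,672 L.
(b) Alkalinity to neutralize: (166 − 103) = 63 mg/L as CaCO₃ × 72,672 L = 4578 g as CaCO₃.
(b) Equivalents of H⁺ required: 4578 ÷ 50 g/eq = 91.57 eq = 91.57 mol NaHSO₄.
(b) Mass of NaHSO₄: 91.57 × 120.1 = 11,000 g.

(a) 67.2 kg; (b) 11.0 kg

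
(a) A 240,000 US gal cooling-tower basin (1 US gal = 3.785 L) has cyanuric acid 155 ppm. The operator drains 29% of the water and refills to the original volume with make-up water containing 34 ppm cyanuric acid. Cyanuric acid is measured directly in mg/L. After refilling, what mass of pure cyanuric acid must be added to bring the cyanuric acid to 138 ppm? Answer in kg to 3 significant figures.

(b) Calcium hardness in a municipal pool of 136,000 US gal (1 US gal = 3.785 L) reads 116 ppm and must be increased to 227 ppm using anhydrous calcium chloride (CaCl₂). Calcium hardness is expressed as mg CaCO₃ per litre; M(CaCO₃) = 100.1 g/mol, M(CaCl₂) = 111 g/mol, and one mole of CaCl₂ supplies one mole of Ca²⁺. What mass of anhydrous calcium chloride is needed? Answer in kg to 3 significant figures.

(a) 16.4 kg; (b) 63.4 kg

(a) Volume: 240,000 US gal × 3.785 L/gal = 908,400 L.
(a) After draining 29% and refilling: 155 × 0.71 + 34 × 0.29 = 119.91 ppm.
(a) Deficit to target: 138 − 119.91 = 18.09 mg/L.
(a) Mass: 18.09 mg/L × 908,400 L = 16,430 g cyanuric acid.

(b) Volume: 136,000 US gal × 3.785 L/gal = 514,760 L.
(b) Hardness to add: (227 − 116) = 111 mg/L as CaCO₃ × 514,760 L = 57,140 g as CaCO₃.
(b) Moles of Ca²⁺ (1 mol Ca²⁺ ≡ 1 mol CaCO₃): 57,140 / 100.1 g/mol = 570.8 mol.
(b) Mass of CaCl₂: 570.8 × 111 = 63,360 g.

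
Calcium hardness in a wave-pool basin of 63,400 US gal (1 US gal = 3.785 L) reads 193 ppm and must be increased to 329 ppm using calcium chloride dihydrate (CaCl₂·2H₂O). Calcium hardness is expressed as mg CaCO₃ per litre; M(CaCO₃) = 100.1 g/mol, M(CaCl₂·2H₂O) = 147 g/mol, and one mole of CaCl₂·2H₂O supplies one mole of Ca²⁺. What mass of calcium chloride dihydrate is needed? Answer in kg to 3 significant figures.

47.9 kg

Volume: 63,400 US gal × 3.785 L/gal = 239,969 L.
Hardness to add: (329 − 193) = 136 mg/L as CaCO₃ × 239,969 L = 32,640 g as CaCO₃.
Moles of Ca²⁺ (1 mol Ca²⁺ ≡ 1 mol CaCO₃): 32,640 / 100.1 g/mol = 326 mol.
Mass of CaCl₂·2H₂O: 326 × 147 = 47,930 g.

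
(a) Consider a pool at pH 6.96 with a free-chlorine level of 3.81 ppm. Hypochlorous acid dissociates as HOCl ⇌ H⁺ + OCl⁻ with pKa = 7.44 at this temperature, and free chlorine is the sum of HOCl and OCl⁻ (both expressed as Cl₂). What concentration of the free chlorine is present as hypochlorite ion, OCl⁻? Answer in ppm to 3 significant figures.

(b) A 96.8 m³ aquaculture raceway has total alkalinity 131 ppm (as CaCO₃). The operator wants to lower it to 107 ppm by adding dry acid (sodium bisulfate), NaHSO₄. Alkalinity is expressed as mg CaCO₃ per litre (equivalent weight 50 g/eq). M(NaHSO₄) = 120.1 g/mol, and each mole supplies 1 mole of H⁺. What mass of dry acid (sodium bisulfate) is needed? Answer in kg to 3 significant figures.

(a) [OCl⁻]/[HOCl] = 10^(pH − pKa) = 10^(6.96 − 7.44) = 10^-0.48 = 0.3311.
(a) Fraction as HOCl = 1 / (1 + 0.3311) = 0.7512.
(a) OCl⁻ = (1 − 0.7512) × 3.81 ppm = 0.9478 ppm.

(b) Volume: 96.8 m³ = 96,800 L.
(b) Alkalinity to neutralize: (131 − 107) = 24 mg/L as CaCO₃ × 96,800 L = 2323 g as CaCO₃.
(b) Equivalents of H⁺ required: 2323 ÷ 50 g/eq = 46.46 eq = 46.46 mol NaHSO₄.
(b) Mass of NaHSO₄: 46.46 × 120.1 = 5580 g.

(a) 0.948 ppm; (b) 5.58 kg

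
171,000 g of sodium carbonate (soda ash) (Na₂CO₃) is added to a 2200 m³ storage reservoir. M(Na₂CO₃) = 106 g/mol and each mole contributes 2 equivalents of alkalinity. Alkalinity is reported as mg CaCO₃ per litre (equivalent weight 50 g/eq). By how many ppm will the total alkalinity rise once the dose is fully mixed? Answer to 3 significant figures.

73.3 ppm

Volume: 2200 m³ = 2,200,000 L.
Moles of Na₂CO₃: 171,000 g ÷ 106 g/mol = 1613 mol → 3226 eq of alkalinity.
As CaCO₃: 3226 eq × 50 g/eq = 161,300 g.
Rise: 161,300 g / 2,200,000 L × 1000 = 73.33 mg/L.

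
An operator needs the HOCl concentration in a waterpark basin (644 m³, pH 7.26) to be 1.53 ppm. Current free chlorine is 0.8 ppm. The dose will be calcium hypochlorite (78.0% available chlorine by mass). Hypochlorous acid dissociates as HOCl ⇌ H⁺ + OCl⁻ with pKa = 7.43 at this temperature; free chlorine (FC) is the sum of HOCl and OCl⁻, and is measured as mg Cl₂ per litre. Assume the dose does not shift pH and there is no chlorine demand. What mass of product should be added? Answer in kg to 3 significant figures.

Volume: 644 m³ = 644,000 L.
[OCl⁻]/[HOCl] = 10^(pH − pKa) = 10^(7.26 − 7.43) = 0.6761; fraction as HOCl = 1/(1 + 0.6761) = 0.5966.
Free chlorine required for 1.53 ppm HOCl: 1.53 / 0.5966 = 2.564 ppm.
FC to add: 2.564 − 0.8 = 1.764 mg/L as Cl₂.
Cl₂ equivalent: 1.764 mg/L × 644,000 L = 1136 g.
Product at 78.0% available Cl: 1136 / 0.78 = 1457 g.

1.46 kg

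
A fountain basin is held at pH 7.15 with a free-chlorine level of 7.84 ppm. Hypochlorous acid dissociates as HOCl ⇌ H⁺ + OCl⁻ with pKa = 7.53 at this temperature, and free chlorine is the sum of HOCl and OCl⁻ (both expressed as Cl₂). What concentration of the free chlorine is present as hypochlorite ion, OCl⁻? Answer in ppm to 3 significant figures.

2.31 ppm

[OCl⁻]/[HOCl] = 10^(pH − pKa) = 10^(7.15 − 7.53) = 10^-0.38 = 0.4169.
Fraction as HOCl = 1 / (1 + 0.4169) = 0.7058.
OCl⁻ = (1 − 0.7058) × 7.84 ppm = 2.307 ppm.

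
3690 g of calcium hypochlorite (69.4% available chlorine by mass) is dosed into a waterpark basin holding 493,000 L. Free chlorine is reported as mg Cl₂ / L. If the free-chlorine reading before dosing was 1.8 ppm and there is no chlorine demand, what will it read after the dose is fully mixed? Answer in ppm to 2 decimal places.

6.99 ppm

Available chlorine delivered: 3690 g × 0.694 = 2561 g as Cl₂.
Concentration rise: 2561 g / 493,000 L = 5.194 mg/L = 5.19 ppm.
Final FC: 1.8 + 5.19 = 6.99 ppm.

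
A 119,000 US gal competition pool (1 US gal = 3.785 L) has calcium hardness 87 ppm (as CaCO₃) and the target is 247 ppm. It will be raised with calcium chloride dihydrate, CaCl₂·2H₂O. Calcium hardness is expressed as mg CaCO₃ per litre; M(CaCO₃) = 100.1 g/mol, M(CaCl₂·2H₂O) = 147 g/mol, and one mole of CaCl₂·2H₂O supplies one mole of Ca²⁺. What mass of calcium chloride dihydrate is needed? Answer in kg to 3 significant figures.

Volume: 119,000 US gal × 3.785 L/gal = 450,415 L.
Hardness to add: (247 − 87) = 160 mg/L as CaCO₃ × 450,415 L = 72,070 g as CaCO₃.
Moles of Ca²⁺ (1 mol Ca²⁺ ≡ 1 mol CaCO₃): 72,070 / 100.1 g/mol = 719.9 mol.
Mass of CaCl₂·2H₂O: 719.9 × 147 = 105,800 g.

106 kg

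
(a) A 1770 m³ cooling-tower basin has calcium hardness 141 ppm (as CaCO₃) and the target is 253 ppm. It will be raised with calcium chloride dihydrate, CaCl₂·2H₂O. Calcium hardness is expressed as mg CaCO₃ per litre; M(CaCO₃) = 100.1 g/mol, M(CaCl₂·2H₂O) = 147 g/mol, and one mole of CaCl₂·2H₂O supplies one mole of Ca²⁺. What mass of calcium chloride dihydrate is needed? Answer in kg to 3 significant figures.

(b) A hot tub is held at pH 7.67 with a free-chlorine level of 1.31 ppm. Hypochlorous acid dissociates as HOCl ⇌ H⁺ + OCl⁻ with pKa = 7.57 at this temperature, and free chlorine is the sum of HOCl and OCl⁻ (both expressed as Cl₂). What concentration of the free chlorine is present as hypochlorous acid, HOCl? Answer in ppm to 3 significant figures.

(a) Volume: 1770 m³ = 1,770,000 L.
(a) Hardness to add: (253 − 141) = 112 mg/L as CaCO₃ × 1,770,000 L = 198,200 g as CaCO₃.
(a) Moles of Ca²⁺ (1 mol Ca²⁺ ≡ 1 mol CaCO₃): 198,200 / 100.1 g/mol = 1980 mol.
(a) Mass of CaCl₂·2H₂O: 1980 × 147 = 291,100 g.

(b) [OCl⁻]/[HOCl] = 10^(pH − pKa) = 10^(7.67 − 7.57) = 10^0.10 = 1.259.
(b) Fraction as HOCl = 1 / (1 + 1.259) = 0.4427.
(b) HOCl = 0.4427 × 1.31 ppm = 0.5799 ppm.

(a) 291 kg; (b) 0.580 ppm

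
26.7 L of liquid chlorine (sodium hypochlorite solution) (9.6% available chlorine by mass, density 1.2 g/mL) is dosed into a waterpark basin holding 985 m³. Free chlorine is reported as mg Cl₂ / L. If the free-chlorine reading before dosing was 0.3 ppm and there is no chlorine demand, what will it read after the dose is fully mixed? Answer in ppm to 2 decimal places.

Volume: 985 m³ = 985,000 L.
Mass of solution: 26.7 L × 1000 mL/L × 1.2 g/mL = 32,040 g.
Available chlorine delivered: 32,040 g × 0.096 = 3076 g as Cl₂.
Concentration rise: 3076 g / 985,000 L = 3.123 mg/L = 3.12 ppm.
Final FC: 0.3 + 3.12 = 3.42 ppm.

3.42 ppm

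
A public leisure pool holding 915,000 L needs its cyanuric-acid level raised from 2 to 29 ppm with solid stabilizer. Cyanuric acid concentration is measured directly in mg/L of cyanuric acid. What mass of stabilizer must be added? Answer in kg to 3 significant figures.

24.7 kg

CYA to add: (29 − 2) = 27 mg/L × 915,000 L = 24,700 g cyanuric acid.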